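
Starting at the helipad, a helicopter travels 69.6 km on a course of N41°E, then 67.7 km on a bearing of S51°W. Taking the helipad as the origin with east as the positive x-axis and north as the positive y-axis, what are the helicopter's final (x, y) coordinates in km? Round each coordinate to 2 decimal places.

Leg 1 (N41°E, 69.6 km): east 69.6 sin 41° = 45.66, north 69.6 cos 41° = 52.53
Leg 2 (S51°W, 67.7 km): east 67.7 sin 231° = -52.61, north 67.7 cos 231° = -42.60
Summing: -6.95 km east, 9.92 km north → (-6.95, 9.92).

(-6.95, 9.92)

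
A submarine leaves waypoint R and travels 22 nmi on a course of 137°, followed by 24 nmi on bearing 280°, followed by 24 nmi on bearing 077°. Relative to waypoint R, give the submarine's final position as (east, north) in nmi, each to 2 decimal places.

(14.75, -6.52)

Leg 1 (137°, 22 nmi): east 22 sin 137° = 15.00, north 22 cos 137° = -16.09
Leg 2 (280°, 24 nmi): east 24 sin 280° = -23.64, north 24 cos 280° = 4.17
Leg 3 (077°, 24 nmi): east 24 sin 77° = 23.38, north 24 cos 77° = 5.40
Summing: 14.75 nmi east, -6.52 nmi north → (14.75, -6.52).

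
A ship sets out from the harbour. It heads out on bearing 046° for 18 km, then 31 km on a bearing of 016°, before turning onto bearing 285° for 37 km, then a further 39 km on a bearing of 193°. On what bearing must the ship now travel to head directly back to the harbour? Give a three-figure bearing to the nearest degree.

121°

Leg 1 (046°, 18 km): east 18 sin 46° = 12.95, north 18 cos 46° = 12.50
Leg 2 (016°, 31 km): east 31 sin 16° = 8.54, north 31 cos 16° = 29.80
Leg 3 (285°, 37 km): east 37 sin 285° = -35.74, north 37 cos 285° = 9.58
Leg 4 (193°, 39 km): east 39 sin 193° = -8.77, north 39 cos 193° = -38.00
Net displacement: -23.02 east, 13.88 north. Direction back to start is (23.02, -13.88): bearing = atan2(23.02, -13.88) mod 360° = 121.09° ≈ 121°.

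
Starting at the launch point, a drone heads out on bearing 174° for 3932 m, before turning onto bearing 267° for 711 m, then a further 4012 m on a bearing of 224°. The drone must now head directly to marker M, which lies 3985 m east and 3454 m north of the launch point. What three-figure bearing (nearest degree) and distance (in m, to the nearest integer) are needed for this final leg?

035°, 12483 m

Leg 1 (174°, 3932 m): east 3932 sin 174° = 411.01, north 3932 cos 174° = -3910.46
Leg 2 (267°, 711 m): east 711 sin 267° = -710.03, north 711 cos 267° = -37.21
Leg 3 (224°, 4012 m): east 4012 sin 224° = -2786.97, north 4012 cos 224° = -2885.99
Current position: (-3085.99, -6833.66). Target: (3985, 3454). Remaining: Δeast = 7070.99, Δnorth = 10287.66.
Bearing = atan2(7070.99, 10287.66) mod 360° = 34.50°; distance = √((7070.99)² + (10287.66)²) = 12483.384 m.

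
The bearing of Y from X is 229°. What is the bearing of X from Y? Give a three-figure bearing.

Back-bearing = 229° − 180° = 049°.

049°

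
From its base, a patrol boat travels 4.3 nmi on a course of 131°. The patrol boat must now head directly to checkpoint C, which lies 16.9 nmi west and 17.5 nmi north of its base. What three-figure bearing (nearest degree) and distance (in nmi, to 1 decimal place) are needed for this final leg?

Leg 1 (131°, 4.3 nmi): east 4.3 sin 131° = 3.25, north 4.3 cos 131° = -2.82
Current position: (3.25, -2.82). Target: (-16.9, 17.5). Remaining: Δeast = -20.15, Δnorth = 20.32.
Bearing = atan2(-20.15, 20.32) mod 360° = 315.25°; distance = √((-20.15)² + (20.32)²) = 28.614 nmi.

315°, 28.6 nmi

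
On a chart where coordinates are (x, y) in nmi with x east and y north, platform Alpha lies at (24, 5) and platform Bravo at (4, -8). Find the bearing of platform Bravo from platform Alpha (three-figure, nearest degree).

237°

Δeast = 4 − 24 = -20.00; Δnorth = -8 − 5 = -13.00.
Bearing = atan2(Δeast, Δnorth) mod 360° = 236.98° ≈ 237°.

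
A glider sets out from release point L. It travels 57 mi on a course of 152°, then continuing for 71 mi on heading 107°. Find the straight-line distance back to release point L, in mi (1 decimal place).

118.4 mi

Leg 1 (152°, 57 mi): east 57 sin 152° = 26.76, north 57 cos 152° = -50.33
Leg 2 (107°, 71 mi): east 71 sin 107° = 67.90, north 71 cos 107° = -20.76
Net: 94.66 east, -71.09 north. Distance = √((94.66)² + (-71.09)²) = 118.378 mi.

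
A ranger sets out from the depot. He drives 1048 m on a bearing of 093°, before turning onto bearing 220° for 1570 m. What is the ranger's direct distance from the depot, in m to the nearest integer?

Leg 1 (093°, 1048 m): east 1048 sin 93° = 1046.56, north 1048 cos 93° = -54.85
Leg 2 (220°, 1570 m): east 1570 sin 220° = -1009.18, north 1570 cos 220° = -1202.69
Net: 37.39 east, -1257.54 north. Distance = √((37.39)² + (-1257.54)²) = 1258.094 m.

1258 m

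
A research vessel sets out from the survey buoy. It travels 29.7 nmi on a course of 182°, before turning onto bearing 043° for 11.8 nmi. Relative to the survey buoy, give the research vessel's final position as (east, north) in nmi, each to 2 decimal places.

(7.01, -21.05)

Leg 1 (182°, 29.7 nmi): east 29.7 sin 182° = -1.04, north 29.7 cos 182° = -29.68
Leg 2 (043°, 11.8 nmi): east 11.8 sin 43° = 8.05, north 11.8 cos 43° = 8.63
Summing: 7.01 nmi east, -21.05 nmi north → (7.01, -21.05).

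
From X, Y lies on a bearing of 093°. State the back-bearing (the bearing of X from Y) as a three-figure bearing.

273°

Back-bearing = 093° + 180° = 273°.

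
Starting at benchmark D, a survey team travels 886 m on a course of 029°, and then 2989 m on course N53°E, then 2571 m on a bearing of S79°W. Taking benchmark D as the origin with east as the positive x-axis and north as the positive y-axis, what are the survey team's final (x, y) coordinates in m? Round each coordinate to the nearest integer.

(293, 2083)

Leg 1 (029°, 886 m): east 886 sin 29° = 429.54, north 886 cos 29° = 774.91
Leg 2 (N53°E, 2989 m): east 2989 sin 53° = 2387.12, north 2989 cos 53° = 1798.83
Leg 3 (S79°W, 2571 m): east 2571 sin 259° = -2523.76, north 2571 cos 259° = -490.57
Summing: 292.90 m east, 2083.17 m north → (293, 2083).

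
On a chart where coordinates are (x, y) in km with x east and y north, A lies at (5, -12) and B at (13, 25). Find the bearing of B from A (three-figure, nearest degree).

Δeast = 13 − 5 = 8.00; Δnorth = 25 − -12 = 37.00.
Bearing = atan2(Δeast, Δnorth) mod 360° = 12.20° ≈ 012°.

012°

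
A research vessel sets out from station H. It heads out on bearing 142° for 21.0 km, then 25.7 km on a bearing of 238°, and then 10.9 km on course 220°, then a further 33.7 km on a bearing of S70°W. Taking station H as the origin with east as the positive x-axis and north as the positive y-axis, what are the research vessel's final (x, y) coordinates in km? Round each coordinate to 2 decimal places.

(-47.54, -50.04)

Leg 1 (142°, 21.0 km): east 21.0 sin 142° = 12.93, north 21.0 cos 142° = -16.55
Leg 2 (238°, 25.7 km): east 25.7 sin 238° = -21.79, north 25.7 cos 238° = -13.62
Leg 3 (220°, 10.9 km): east 10.9 sin 220° = -7.01, north 10.9 cos 220° = -8.35
Leg 4 (S70°W, 33.7 km): east 33.7 sin 250° = -31.67, north 33.7 cos 250° = -11.53
Summing: -47.54 km east, -50.04 km north → (-47.54, -50.04).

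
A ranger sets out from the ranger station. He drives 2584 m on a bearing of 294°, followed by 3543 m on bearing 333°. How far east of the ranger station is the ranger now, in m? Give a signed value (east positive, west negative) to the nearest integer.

-3969 m

Leg 1 (294°, 2584 m): east 2584 sin 294° = -2360.60, north 2584 cos 294° = 1051.01
Leg 2 (333°, 3543 m): east 3543 sin 333° = -1608.49, north 3543 cos 333° = 3156.84
Net east component: -3969.09 m.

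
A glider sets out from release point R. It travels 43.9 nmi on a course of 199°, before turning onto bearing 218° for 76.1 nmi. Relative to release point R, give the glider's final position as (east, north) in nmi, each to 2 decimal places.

Leg 1 (199°, 43.9 nmi): east 43.9 sin 199° = -14.29, north 43.9 cos 199° = -41.51
Leg 2 (218°, 76.1 nmi): east 76.1 sin 218° = -46.85, north 76.1 cos 218° = -59.97
Summing: -61.14 nmi east, -101.48 nmi north → (-61.14, -101.48).

(-61.14, -101.48)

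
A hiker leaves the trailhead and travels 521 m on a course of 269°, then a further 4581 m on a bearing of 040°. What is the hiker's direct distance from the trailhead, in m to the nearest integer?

Leg 1 (269°, 521 m): east 521 sin 269° = -520.92, north 521 cos 269° = -9.09
Leg 2 (040°, 4581 m): east 4581 sin 40° = 2944.61, north 4581 cos 40° = 3509.25
Net: 2423.69 east, 3500.16 north. Distance = √((2423.69)² + (3500.16)²) = 4257.390 m.

4257 m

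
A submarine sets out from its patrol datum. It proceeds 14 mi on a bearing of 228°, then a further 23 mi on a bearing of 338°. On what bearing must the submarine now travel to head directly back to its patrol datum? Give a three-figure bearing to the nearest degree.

Leg 1 (228°, 14 mi): east 14 sin 228° = -10.40, north 14 cos 228° = -9.37
Leg 2 (338°, 23 mi): east 23 sin 338° = -8.62, north 23 cos 338° = 21.33
Net displacement: -19.02 east, 11.96 north. Direction back to start is (19.02, -11.96): bearing = atan2(19.02, -11.96) mod 360° = 122.16° ≈ 122°.

122°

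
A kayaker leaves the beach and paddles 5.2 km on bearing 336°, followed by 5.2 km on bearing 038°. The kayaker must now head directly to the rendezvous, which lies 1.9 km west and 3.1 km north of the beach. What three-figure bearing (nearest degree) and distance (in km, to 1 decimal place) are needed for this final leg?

Leg 1 (336°, 5.2 km): east 5.2 sin 336° = -2.12, north 5.2 cos 336° = 4.75
Leg 2 (038°, 5.2 km): east 5.2 sin 38° = 3.20, north 5.2 cos 38° = 4.10
Current position: (1.09, 8.85). Target: (-1.9, 3.1). Remaining: Δeast = -2.99, Δnorth = -5.75.
Bearing = atan2(-2.99, -5.75) mod 360° = 207.45°; distance = √((-2.99)² + (-5.75)²) = 6.478 km.

207°, 6.5 km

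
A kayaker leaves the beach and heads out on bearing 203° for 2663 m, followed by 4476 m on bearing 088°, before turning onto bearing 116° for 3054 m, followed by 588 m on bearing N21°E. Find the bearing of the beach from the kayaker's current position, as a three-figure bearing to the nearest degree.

296°

Leg 1 (203°, 2663 m): east 2663 sin 203° = -1040.52, north 2663 cos 203° = -2451.30
Leg 2 (088°, 4476 m): east 4476 sin 88° = 4473.27, north 4476 cos 88° = 156.21
Leg 3 (116°, 3054 m): east 3054 sin 116° = 2744.92, north 3054 cos 116° = -1338.79
Leg 4 (N21°E, 588 m): east 588 sin 21° = 210.72, north 588 cos 21° = 548.95
Net displacement: 6388.39 east, -3084.93 north. Direction back to start is (-6388.39, 3084.93): bearing = atan2(-6388.39, 3084.93) mod 360° = 295.78° ≈ 296°.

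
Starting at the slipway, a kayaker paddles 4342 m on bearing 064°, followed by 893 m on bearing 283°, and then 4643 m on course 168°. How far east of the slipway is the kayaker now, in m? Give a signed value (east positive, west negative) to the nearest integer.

3998 m

Leg 1 (064°, 4342 m): east 4342 sin 64° = 3902.56, north 4342 cos 64° = 1903.41
Leg 2 (283°, 893 m): east 893 sin 283° = -870.11, north 893 cos 283° = 200.88
Leg 3 (168°, 4643 m): east 4643 sin 168° = 965.33, north 4643 cos 168° = -4541.54
Net east component: 3997.79 m.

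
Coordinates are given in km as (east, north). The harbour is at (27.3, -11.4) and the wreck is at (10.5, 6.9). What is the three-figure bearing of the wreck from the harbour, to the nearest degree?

Δeast = 10.5 − 27.3 = -16.80; Δnorth = 6.9 − -11.4 = 18.30.
Bearing = atan2(Δeast, Δnorth) mod 360° = 317.45° ≈ 317°.

317°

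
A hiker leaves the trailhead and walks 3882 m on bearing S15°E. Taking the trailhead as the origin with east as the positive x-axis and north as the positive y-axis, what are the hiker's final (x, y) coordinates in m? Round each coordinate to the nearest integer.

(1005, -3750)

Leg 1 (S15°E, 3882 m): east 3882 sin 165° = 1004.74, north 3882 cos 165° = -3749.72
Summing: 1004.74 m east, -3749.72 m north → (1005, -3750).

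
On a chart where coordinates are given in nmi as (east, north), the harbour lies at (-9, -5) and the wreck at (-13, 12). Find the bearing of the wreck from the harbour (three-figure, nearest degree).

Δeast = -13 − -9 = -4.00; Δnorth = 12 − -5 = 17.00.
Bearing = atan2(Δeast, Δnorth) mod 360° = 346.76° ≈ 347°.

347°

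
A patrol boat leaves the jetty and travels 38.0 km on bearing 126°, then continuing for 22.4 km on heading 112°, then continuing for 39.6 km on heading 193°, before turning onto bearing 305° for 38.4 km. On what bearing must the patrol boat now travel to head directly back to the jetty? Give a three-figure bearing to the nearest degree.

347°

Leg 1 (126°, 38.0 km): east 38.0 sin 126° = 30.74, north 38.0 cos 126° = -22.34
Leg 2 (112°, 22.4 km): east 22.4 sin 112° = 20.77, north 22.4 cos 112° = -8.39
Leg 3 (193°, 39.6 km): east 39.6 sin 193° = -8.91, north 39.6 cos 193° = -38.59
Leg 4 (305°, 38.4 km): east 38.4 sin 305° = -31.46, north 38.4 cos 305° = 22.03
Net displacement: 11.15 east, -47.29 north. Direction back to start is (-11.15, 47.29): bearing = atan2(-11.15, 47.29) mod 360° = 346.73° ≈ 347°.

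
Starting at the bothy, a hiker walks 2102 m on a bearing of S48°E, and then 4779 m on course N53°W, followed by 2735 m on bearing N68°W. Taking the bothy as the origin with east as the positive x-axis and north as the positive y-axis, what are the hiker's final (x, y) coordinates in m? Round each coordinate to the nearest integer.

(-4790, 2494)

Leg 1 (S48°E, 2102 m): east 2102 sin 132° = 1562.09, north 2102 cos 132° = -1406.51
Leg 2 (N53°W, 4779 m): east 4779 sin 307° = -3816.68, north 4779 cos 307° = 2876.07
Leg 3 (N68°W, 2735 m): east 2735 sin 292° = -2535.85, north 2735 cos 292° = 1024.55
Summing: -4790.44 m east, 2494.11 m north → (-4790, 2494).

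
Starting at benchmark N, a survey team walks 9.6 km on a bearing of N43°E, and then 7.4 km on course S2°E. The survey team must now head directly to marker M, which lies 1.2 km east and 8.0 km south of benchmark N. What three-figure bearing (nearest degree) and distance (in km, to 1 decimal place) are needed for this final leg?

216°, 9.5 km

Leg 1 (N43°E, 9.6 km): east 9.6 sin 43° = 6.55, north 9.6 cos 43° = 7.02
Leg 2 (S2°E, 7.4 km): east 7.4 sin 178° = 0.26, north 7.4 cos 178° = -7.40
Current position: (6.81, -0.37). Target: (1.2, -8.0). Remaining: Δeast = -5.61, Δnorth = -7.63.
Bearing = atan2(-5.61, -7.63) mod 360° = 216.32°; distance = √((-5.61)² + (-7.63)²) = 9.464 km.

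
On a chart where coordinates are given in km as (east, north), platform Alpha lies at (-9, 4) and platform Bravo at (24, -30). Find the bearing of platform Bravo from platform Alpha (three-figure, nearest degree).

136°

Δeast = 24 − -9 = 33.00; Δnorth = -30 − 4 = -34.00.
Bearing = atan2(Δeast, Δnorth) mod 360° = 135.86° ≈ 136°.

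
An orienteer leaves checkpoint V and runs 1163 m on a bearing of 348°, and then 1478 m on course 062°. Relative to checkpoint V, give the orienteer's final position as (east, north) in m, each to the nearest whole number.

Leg 1 (348°, 1163 m): east 1163 sin 348° = -241.80, north 1163 cos 348° = 1137.59
Leg 2 (062°, 1478 m): east 1478 sin 62° = 1305.00, north 1478 cos 62° = 693.88
Summing: 1063.20 m east, 1831.46 m north → (1063, 1831).

(1063, 1831)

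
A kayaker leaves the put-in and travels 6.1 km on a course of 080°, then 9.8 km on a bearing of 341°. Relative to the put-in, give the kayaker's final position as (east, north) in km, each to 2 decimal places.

(2.82, 10.33)

Leg 1 (080°, 6.1 km): east 6.1 sin 80° = 6.01, north 6.1 cos 80° = 1.06
Leg 2 (341°, 9.8 km): east 9.8 sin 341° = -3.19, north 9.8 cos 341° = 9.27
Summing: 2.82 km east, 10.33 km north → (2.82, 10.33).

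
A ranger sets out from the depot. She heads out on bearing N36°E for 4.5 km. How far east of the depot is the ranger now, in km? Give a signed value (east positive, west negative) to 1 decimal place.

Leg 1 (N36°E, 4.5 km): east 4.5 sin 36° = 2.65, north 4.5 cos 36° = 3.64
Net east component: 2.65 km.

2.6 km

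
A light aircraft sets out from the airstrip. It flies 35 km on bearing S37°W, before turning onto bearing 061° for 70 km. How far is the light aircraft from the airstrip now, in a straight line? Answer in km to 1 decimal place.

40.6 km

Leg 1 (S37°W, 35 km): east 35 sin 217° = -21.06, north 35 cos 217° = -27.95
Leg 2 (061°, 70 km): east 70 sin 61° = 61.22, north 70 cos 61° = 33.94
Net: 40.16 east, 5.98 north. Distance = √((40.16)² + (5.98)²) = 40.603 km.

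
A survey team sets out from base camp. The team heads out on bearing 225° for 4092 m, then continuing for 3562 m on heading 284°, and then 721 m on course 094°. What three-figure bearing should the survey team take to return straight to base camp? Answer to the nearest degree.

Leg 1 (225°, 4092 m): east 4092 sin 225° = -2893.48, north 4092 cos 225° = -2893.48
Leg 2 (284°, 3562 m): east 3562 sin 284° = -3456.19, north 3562 cos 284° = 861.73
Leg 3 (094°, 721 m): east 721 sin 94° = 719.24, north 721 cos 94° = -50.29
Net displacement: -5630.43 east, -2082.05 north. Direction back to start is (5630.43, 2082.05): bearing = atan2(5630.43, 2082.05) mod 360° = 69.71° ≈ 070°.

070°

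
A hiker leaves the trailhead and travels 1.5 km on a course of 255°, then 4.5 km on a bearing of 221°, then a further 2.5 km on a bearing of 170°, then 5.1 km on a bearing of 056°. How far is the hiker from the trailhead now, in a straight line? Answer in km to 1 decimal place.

3.4 km

Leg 1 (255°, 1.5 km): east 1.5 sin 255° = -1.45, north 1.5 cos 255° = -0.39
Leg 2 (221°, 4.5 km): east 4.5 sin 221° = -2.95, north 4.5 cos 221° = -3.40
Leg 3 (170°, 2.5 km): east 2.5 sin 170° = 0.43, north 2.5 cos 170° = -2.46
Leg 4 (056°, 5.1 km): east 5.1 sin 56° = 4.23, north 5.1 cos 56° = 2.85
Net: 0.26 east, -3.39 north. Distance = √((0.26)² + (-3.39)²) = 3.405 km.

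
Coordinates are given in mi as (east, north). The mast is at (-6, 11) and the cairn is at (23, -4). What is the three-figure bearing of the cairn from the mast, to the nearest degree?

Δeast = 23 − -6 = 29.00; Δnorth = -4 − 11 = -15.00.
Bearing = atan2(Δeast, Δnorth) mod 360° = 117.35° ≈ 117°.

117°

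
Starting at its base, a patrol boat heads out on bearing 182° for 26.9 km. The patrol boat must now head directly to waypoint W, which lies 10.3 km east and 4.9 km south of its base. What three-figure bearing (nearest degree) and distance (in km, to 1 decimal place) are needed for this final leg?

Leg 1 (182°, 26.9 km): east 26.9 sin 182° = -0.94, north 26.9 cos 182° = -26.88
Current position: (-0.94, -26.88). Target: (10.3, -4.9). Remaining: Δeast = 11.24, Δnorth = 21.98.
Bearing = atan2(11.24, 21.98) mod 360° = 27.08°; distance = √((11.24)² + (21.98)²) = 24.690 km.

027°, 24.7 km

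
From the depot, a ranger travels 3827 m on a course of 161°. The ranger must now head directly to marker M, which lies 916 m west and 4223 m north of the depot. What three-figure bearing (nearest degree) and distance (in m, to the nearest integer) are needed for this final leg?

Leg 1 (161°, 3827 m): east 3827 sin 161° = 1245.95, north 3827 cos 161° = -3618.50
Current position: (1245.95, -3618.50). Target: (-916, 4223). Remaining: Δeast = -2161.95, Δnorth = 7841.50.
Bearing = atan2(-2161.95, 7841.50) mod 360° = 344.59°; distance = √((-2161.95)² + (7841.50)²) = 8134.073 m.

345°, 8134 m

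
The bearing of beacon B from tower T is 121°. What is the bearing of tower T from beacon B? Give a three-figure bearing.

Back-bearing = 121° + 180° = 301°.

301°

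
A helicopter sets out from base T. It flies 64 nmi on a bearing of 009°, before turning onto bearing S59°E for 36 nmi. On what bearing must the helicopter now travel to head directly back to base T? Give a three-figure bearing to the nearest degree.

222°

Leg 1 (009°, 64 nmi): east 64 sin 9° = 10.01, north 64 cos 9° = 63.21
Leg 2 (S59°E, 36 nmi): east 36 sin 121° = 30.86, north 36 cos 121° = -18.54
Net displacement: 40.87 east, 44.67 north. Direction back to start is (-40.87, -44.67): bearing = atan2(-40.87, -44.67) mod 360° = 222.46° ≈ 222°.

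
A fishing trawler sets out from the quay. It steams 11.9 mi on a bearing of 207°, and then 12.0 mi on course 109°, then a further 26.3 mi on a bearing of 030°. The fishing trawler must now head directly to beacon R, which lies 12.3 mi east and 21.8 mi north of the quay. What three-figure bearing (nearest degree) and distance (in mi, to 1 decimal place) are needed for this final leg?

333°, 15.1 mi

Leg 1 (207°, 11.9 mi): east 11.9 sin 207° = -5.40, north 11.9 cos 207° = -10.60
Leg 2 (109°, 12.0 mi): east 12.0 sin 109° = 11.35, north 12.0 cos 109° = -3.91
Leg 3 (030°, 26.3 mi): east 26.3 sin 30° = 13.15, north 26.3 cos 30° = 22.78
Current position: (19.09, 8.27). Target: (12.3, 21.8). Remaining: Δeast = -6.79, Δnorth = 13.53.
Bearing = atan2(-6.79, 13.53) mod 360° = 333.34°; distance = √((-6.79)² + (13.53)²) = 15.143 mi.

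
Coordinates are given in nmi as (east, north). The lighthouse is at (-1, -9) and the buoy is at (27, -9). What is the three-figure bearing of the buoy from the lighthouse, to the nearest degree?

Δeast = 27 − -1 = 28.00; Δnorth = -9 − -9 = 0.00.
Bearing = atan2(Δeast, Δnorth) mod 360° = 90.00° ≈ 090°.

090°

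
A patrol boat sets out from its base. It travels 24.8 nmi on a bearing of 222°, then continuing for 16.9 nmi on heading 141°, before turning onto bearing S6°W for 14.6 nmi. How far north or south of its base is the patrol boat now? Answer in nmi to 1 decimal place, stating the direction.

46.1 nmi south

Leg 1 (222°, 24.8 nmi): east 24.8 sin 222° = -16.59, north 24.8 cos 222° = -18.43
Leg 2 (141°, 16.9 nmi): east 16.9 sin 141° = 10.64, north 16.9 cos 141° = -13.13
Leg 3 (S6°W, 14.6 nmi): east 14.6 sin 186° = -1.53, north 14.6 cos 186° = -14.52
Net north component: -46.08 nmi.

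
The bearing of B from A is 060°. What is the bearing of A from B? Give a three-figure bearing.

Back-bearing = 060° + 180° = 240°.

240°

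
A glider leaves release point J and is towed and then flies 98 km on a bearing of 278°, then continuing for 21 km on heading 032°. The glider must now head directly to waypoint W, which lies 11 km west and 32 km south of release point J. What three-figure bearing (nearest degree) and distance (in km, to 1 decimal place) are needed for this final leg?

130°, 98.2 km

Leg 1 (278°, 98 km): east 98 sin 278° = -97.05, north 98 cos 278° = 13.64
Leg 2 (032°, 21 km): east 21 sin 32° = 11.13, north 21 cos 32° = 17.81
Current position: (-85.92, 31.45). Target: (-11, -32). Remaining: Δeast = 74.92, Δnorth = -63.45.
Bearing = atan2(74.92, -63.45) mod 360° = 130.26°; distance = √((74.92)² + (-63.45)²) = 98.175 km.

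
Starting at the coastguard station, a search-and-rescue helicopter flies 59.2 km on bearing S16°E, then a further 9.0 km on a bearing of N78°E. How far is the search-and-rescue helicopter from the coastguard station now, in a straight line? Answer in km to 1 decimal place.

60.5 km

Leg 1 (S16°E, 59.2 km): east 59.2 sin 164° = 16.32, north 59.2 cos 164° = -56.91
Leg 2 (N78°E, 9.0 km): east 9.0 sin 78° = 8.80, north 9.0 cos 78° = 1.87
Net: 25.12 east, -55.04 north. Distance = √((25.12)² + (-55.04)²) = 60.498 km.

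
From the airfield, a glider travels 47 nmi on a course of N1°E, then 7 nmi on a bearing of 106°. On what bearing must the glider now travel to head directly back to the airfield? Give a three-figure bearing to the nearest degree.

190°

Leg 1 (N1°E, 47 nmi): east 47 sin 1° = 0.82, north 47 cos 1° = 46.99
Leg 2 (106°, 7 nmi): east 7 sin 106° = 6.73, north 7 cos 106° = -1.93
Net displacement: 7.55 east, 45.06 north. Direction back to start is (-7.55, -45.06): bearing = atan2(-7.55, -45.06) mod 360° = 189.51° ≈ 190°.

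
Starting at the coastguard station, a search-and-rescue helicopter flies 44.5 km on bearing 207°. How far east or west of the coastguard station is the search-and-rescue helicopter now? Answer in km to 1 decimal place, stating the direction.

20.2 km west

Leg 1 (207°, 44.5 km): east 44.5 sin 207° = -20.20, north 44.5 cos 207° = -39.65
Net east component: -20.20 km.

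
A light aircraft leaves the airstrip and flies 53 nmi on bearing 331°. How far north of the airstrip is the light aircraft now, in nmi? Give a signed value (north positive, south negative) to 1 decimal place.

46.4 nmi

Leg 1 (331°, 53 nmi): east 53 sin 331° = -25.69, north 53 cos 331° = 46.35
Net north component: 46.35 nmi.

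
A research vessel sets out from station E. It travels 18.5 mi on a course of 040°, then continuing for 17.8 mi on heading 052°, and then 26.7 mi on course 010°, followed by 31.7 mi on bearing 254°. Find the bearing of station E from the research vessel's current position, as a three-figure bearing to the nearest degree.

180°

Leg 1 (040°, 18.5 mi): east 18.5 sin 40° = 11.89, north 18.5 cos 40° = 14.17
Leg 2 (052°, 17.8 mi): east 17.8 sin 52° = 14.03, north 17.8 cos 52° = 10.96
Leg 3 (010°, 26.7 mi): east 26.7 sin 10° = 4.64, north 26.7 cos 10° = 26.29
Leg 4 (254°, 31.7 mi): east 31.7 sin 254° = -30.47, north 31.7 cos 254° = -8.74
Net displacement: 0.08 east, 42.69 north. Direction back to start is (-0.08, -42.69): bearing = atan2(-0.08, -42.69) mod 360° = 180.11° ≈ 180°.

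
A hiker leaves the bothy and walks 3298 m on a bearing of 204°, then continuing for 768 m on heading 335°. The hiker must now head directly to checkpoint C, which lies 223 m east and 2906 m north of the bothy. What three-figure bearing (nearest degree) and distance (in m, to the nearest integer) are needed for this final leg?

Leg 1 (204°, 3298 m): east 3298 sin 204° = -1341.42, north 3298 cos 204° = -3012.87
Leg 2 (335°, 768 m): east 768 sin 335° = -324.57, north 768 cos 335° = 696.04
Current position: (-1665.99, -2316.83). Target: (223, 2906). Remaining: Δeast = 1888.99, Δnorth = 5222.83.
Bearing = atan2(1888.99, 5222.83) mod 360° = 19.88°; distance = √((1888.99)² + (5222.83)²) = 5553.937 m.

020°, 5554 m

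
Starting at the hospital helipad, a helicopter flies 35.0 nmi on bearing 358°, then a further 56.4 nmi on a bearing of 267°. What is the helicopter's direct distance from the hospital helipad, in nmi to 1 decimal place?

65.9 nmi

Leg 1 (358°, 35.0 nmi): east 35.0 sin 358° = -1.22, north 35.0 cos 358° = 34.98
Leg 2 (267°, 56.4 nmi): east 56.4 sin 267° = -56.32, north 56.4 cos 267° = -2.95
Net: -57.54 east, 32.03 north. Distance = √((-57.54)² + (32.03)²) = 65.856 nmi.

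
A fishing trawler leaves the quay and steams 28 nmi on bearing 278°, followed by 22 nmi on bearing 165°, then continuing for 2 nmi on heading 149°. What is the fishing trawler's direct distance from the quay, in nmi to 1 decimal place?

Leg 1 (278°, 28 nmi): east 28 sin 278° = -27.73, north 28 cos 278° = 3.90
Leg 2 (165°, 22 nmi): east 22 sin 165° = 5.69, north 22 cos 165° = -21.25
Leg 3 (149°, 2 nmi): east 2 sin 149° = 1.03, north 2 cos 149° = -1.71
Net: -21.00 east, -19.07 north. Distance = √((-21.00)² + (-19.07)²) = 28.368 nmi.

28.4 nmi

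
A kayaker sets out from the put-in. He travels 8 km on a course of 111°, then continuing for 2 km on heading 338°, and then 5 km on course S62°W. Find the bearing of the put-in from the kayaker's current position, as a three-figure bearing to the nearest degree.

Leg 1 (111°, 8 km): east 8 sin 111° = 7.47, north 8 cos 111° = -2.87
Leg 2 (338°, 2 km): east 2 sin 338° = -0.75, north 2 cos 338° = 1.85
Leg 3 (S62°W, 5 km): east 5 sin 242° = -4.41, north 5 cos 242° = -2.35
Net displacement: 2.30 east, -3.36 north. Direction back to start is (-2.30, 3.36): bearing = atan2(-2.30, 3.36) mod 360° = 325.55° ≈ 326°.

326°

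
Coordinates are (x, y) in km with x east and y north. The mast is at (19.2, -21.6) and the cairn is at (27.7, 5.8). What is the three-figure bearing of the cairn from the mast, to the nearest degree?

Δeast = 27.7 − 19.2 = 8.50; Δnorth = 5.8 − -21.6 = 27.40.
Bearing = atan2(Δeast, Δnorth) mod 360° = 17.23° ≈ 017°.

017°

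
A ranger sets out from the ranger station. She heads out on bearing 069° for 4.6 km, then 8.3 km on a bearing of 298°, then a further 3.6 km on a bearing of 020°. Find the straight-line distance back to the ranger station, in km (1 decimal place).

9.1 km

Leg 1 (069°, 4.6 km): east 4.6 sin 69° = 4.29, north 4.6 cos 69° = 1.65
Leg 2 (298°, 8.3 km): east 8.3 sin 298° = -7.33, north 8.3 cos 298° = 3.90
Leg 3 (020°, 3.6 km): east 3.6 sin 20° = 1.23, north 3.6 cos 20° = 3.38
Net: -1.80 east, 8.93 north. Distance = √((-1.80)² + (8.93)²) = 9.108 km.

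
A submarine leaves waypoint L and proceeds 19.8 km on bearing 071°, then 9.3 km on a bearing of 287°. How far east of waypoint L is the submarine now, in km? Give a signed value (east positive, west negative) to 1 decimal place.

9.8 km

Leg 1 (071°, 19.8 km): east 19.8 sin 71° = 18.72, north 19.8 cos 71° = 6.45
Leg 2 (287°, 9.3 km): east 9.3 sin 287° = -8.89, north 9.3 cos 287° = 2.72
Net east component: 9.83 km.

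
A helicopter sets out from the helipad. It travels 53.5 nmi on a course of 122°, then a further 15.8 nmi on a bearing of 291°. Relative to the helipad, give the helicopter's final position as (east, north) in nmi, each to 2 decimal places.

Leg 1 (122°, 53.5 nmi): east 53.5 sin 122° = 45.37, north 53.5 cos 122° = -28.35
Leg 2 (291°, 15.8 nmi): east 15.8 sin 291° = -14.75, north 15.8 cos 291° = 5.66
Summing: 30.62 nmi east, -22.69 nmi north → (30.62, -22.69).

(30.62, -22.69)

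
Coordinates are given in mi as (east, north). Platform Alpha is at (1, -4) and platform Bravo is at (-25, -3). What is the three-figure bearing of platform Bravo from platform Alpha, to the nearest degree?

272°

Δeast = -25 − 1 = -26.00; Δnorth = -3 − -4 = 1.00.
Bearing = atan2(Δeast, Δnorth) mod 360° = 272.20° ≈ 272°.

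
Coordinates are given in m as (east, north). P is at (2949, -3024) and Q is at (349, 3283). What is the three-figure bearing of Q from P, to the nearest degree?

Δeast = 349 − 2949 = -2600.00; Δnorth = 3283 − -3024 = 6307.00.
Bearing = atan2(Δeast, Δnorth) mod 360° = 337.60° ≈ 338°.

338°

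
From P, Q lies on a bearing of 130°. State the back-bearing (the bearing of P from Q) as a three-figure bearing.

Back-bearing = 130° + 180° = 310°.

310°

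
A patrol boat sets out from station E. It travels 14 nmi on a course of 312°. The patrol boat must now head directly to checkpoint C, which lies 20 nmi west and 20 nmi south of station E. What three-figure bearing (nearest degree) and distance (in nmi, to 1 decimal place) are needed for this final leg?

Leg 1 (312°, 14 nmi): east 14 sin 312° = -10.40, north 14 cos 312° = 9.37
Current position: (-10.40, 9.37). Target: (-20, -20). Remaining: Δeast = -9.60, Δnorth = -29.37.
Bearing = atan2(-9.60, -29.37) mod 360° = 198.09°; distance = √((-9.60)² + (-29.37)²) = 30.896 nmi.

198°, 30.9 nmi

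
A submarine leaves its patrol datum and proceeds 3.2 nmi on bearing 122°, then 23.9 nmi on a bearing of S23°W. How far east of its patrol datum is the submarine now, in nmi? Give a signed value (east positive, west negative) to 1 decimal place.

Leg 1 (122°, 3.2 nmi): east 3.2 sin 122° = 2.71, north 3.2 cos 122° = -1.70
Leg 2 (S23°W, 23.9 nmi): east 23.9 sin 203° = -9.34, north 23.9 cos 203° = -22.00
Net east component: -6.62 nmi.

-6.6 nmi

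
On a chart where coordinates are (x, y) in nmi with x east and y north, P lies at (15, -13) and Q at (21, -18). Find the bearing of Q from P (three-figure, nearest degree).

130°

Δeast = 21 − 15 = 6.00; Δnorth = -18 − -13 = -5.00.
Bearing = atan2(Δeast, Δnorth) mod 360° = 129.81° ≈ 130°.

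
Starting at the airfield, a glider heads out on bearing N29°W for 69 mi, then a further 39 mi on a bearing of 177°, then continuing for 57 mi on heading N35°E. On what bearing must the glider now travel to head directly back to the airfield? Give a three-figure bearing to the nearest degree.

181°

Leg 1 (N29°W, 69 mi): east 69 sin 331° = -33.45, north 69 cos 331° = 60.35
Leg 2 (177°, 39 mi): east 39 sin 177° = 2.04, north 39 cos 177° = -38.95
Leg 3 (N35°E, 57 mi): east 57 sin 35° = 32.69, north 57 cos 35° = 46.69
Net displacement: 1.28 east, 68.09 north. Direction back to start is (-1.28, -68.09): bearing = atan2(-1.28, -68.09) mod 360° = 181.08° ≈ 181°.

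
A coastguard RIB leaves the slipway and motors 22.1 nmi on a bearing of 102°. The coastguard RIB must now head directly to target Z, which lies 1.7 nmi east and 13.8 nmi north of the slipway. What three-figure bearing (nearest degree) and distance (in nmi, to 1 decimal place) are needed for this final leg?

313°, 27.1 nmi

Leg 1 (102°, 22.1 nmi): east 22.1 sin 102° = 21.62, north 22.1 cos 102° = -4.59
Current position: (21.62, -4.59). Target: (1.7, 13.8). Remaining: Δeast = -19.92, Δnorth = 18.39.
Bearing = atan2(-19.92, 18.39) mod 360° = 312.72°; distance = √((-19.92)² + (18.39)²) = 27.112 nmi.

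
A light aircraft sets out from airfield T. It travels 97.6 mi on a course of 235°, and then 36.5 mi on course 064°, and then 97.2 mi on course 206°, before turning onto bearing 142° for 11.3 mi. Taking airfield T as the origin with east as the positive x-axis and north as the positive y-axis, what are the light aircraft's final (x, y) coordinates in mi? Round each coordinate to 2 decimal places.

(-82.80, -136.25)

Leg 1 (235°, 97.6 mi): east 97.6 sin 235° = -79.95, north 97.6 cos 235° = -55.98
Leg 2 (064°, 36.5 mi): east 36.5 sin 64° = 32.81, north 36.5 cos 64° = 16.00
Leg 3 (206°, 97.2 mi): east 97.2 sin 206° = -42.61, north 97.2 cos 206° = -87.36
Leg 4 (142°, 11.3 mi): east 11.3 sin 142° = 6.96, north 11.3 cos 142° = -8.90
Summing: -82.80 mi east, -136.25 mi north → (-82.80, -136.25).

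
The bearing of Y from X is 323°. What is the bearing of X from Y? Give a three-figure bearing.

Back-bearing = 323° − 180° = 143°.

143°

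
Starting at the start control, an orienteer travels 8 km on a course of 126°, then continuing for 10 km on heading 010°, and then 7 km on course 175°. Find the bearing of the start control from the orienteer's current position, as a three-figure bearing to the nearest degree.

Leg 1 (126°, 8 km): east 8 sin 126° = 6.47, north 8 cos 126° = -4.70
Leg 2 (010°, 10 km): east 10 sin 10° = 1.74, north 10 cos 10° = 9.85
Leg 3 (175°, 7 km): east 7 sin 175° = 0.61, north 7 cos 175° = -6.97
Net displacement: 8.82 east, -1.83 north. Direction back to start is (-8.82, 1.83): bearing = atan2(-8.82, 1.83) mod 360° = 281.71° ≈ 282°.

282°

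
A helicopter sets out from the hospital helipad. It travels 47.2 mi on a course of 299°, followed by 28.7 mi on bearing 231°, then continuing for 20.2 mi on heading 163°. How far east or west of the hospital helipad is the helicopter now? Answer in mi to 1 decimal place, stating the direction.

57.7 mi west

Leg 1 (299°, 47.2 mi): east 47.2 sin 299° = -41.28, north 47.2 cos 299° = 22.88
Leg 2 (231°, 28.7 mi): east 28.7 sin 231° = -22.30, north 28.7 cos 231° = -18.06
Leg 3 (163°, 20.2 mi): east 20.2 sin 163° = 5.91, north 20.2 cos 163° = -19.32
Net east component: -57.68 mi.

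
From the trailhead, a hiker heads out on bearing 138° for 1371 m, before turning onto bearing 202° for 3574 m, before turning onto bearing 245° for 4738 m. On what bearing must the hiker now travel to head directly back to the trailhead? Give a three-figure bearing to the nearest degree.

037°

Leg 1 (138°, 1371 m): east 1371 sin 138° = 917.38, north 1371 cos 138° = -1018.85
Leg 2 (202°, 3574 m): east 3574 sin 202° = -1338.84, north 3574 cos 202° = -3313.76
Leg 3 (245°, 4738 m): east 4738 sin 245° = -4294.09, north 4738 cos 245° = -2002.37
Net displacement: -4715.55 east, -6334.97 north. Direction back to start is (4715.55, 6334.97): bearing = atan2(4715.55, 6334.97) mod 360° = 36.66° ≈ 037°.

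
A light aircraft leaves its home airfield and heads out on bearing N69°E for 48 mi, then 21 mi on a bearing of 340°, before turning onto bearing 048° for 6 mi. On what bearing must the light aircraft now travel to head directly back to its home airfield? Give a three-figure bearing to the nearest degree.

Leg 1 (N69°E, 48 mi): east 48 sin 69° = 44.81, north 48 cos 69° = 17.20
Leg 2 (340°, 21 mi): east 21 sin 340° = -7.18, north 21 cos 340° = 19.73
Leg 3 (048°, 6 mi): east 6 sin 48° = 4.46, north 6 cos 48° = 4.01
Net displacement: 42.09 east, 40.95 north. Direction back to start is (-42.09, -40.95): bearing = atan2(-42.09, -40.95) mod 360° = 225.79° ≈ 226°.

226°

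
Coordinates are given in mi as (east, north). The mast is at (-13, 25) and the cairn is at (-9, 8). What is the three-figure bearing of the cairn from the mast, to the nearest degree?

167°

Δeast = -9 − -13 = 4.00; Δnorth = 8 − 25 = -17.00.
Bearing = atan2(Δeast, Δnorth) mod 360° = 166.76° ≈ 167°.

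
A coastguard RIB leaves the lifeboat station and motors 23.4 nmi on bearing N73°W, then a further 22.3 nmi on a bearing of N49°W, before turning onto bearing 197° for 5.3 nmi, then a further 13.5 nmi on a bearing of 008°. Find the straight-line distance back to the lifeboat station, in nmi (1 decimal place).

49.0 nmi

Leg 1 (N73°W, 23.4 nmi): east 23.4 sin 287° = -22.38, north 23.4 cos 287° = 6.84
Leg 2 (N49°W, 22.3 nmi): east 22.3 sin 311° = -16.83, north 22.3 cos 311° = 14.63
Leg 3 (197°, 5.3 nmi): east 5.3 sin 197° = -1.55, north 5.3 cos 197° = -5.07
Leg 4 (008°, 13.5 nmi): east 13.5 sin 8° = 1.88, north 13.5 cos 8° = 13.37
Net: -38.88 east, 29.77 north. Distance = √((-38.88)² + (29.77)²) = 48.968 nmi.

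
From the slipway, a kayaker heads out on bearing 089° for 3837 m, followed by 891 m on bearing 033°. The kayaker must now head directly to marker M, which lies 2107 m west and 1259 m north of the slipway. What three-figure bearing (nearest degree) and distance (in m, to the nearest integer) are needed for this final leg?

274°, 6444 m

Leg 1 (089°, 3837 m): east 3837 sin 89° = 3836.42, north 3837 cos 89° = 66.96
Leg 2 (033°, 891 m): east 891 sin 33° = 485.27, north 891 cos 33° = 747.26
Current position: (4321.69, 814.22). Target: (-2107, 1259). Remaining: Δeast = -6428.69, Δnorth = 444.78.
Bearing = atan2(-6428.69, 444.78) mod 360° = 273.96°; distance = √((-6428.69)² + (444.78)²) = 6444.057 m.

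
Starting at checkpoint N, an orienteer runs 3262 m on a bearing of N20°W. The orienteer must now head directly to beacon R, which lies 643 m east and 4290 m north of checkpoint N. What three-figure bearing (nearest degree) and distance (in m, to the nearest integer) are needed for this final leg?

055°, 2143 m

Leg 1 (N20°W, 3262 m): east 3262 sin 340° = -1115.67, north 3262 cos 340° = 3065.28
Current position: (-1115.67, 3065.28). Target: (643, 4290). Remaining: Δeast = 1758.67, Δnorth = 1224.72.
Bearing = atan2(1758.67, 1224.72) mod 360° = 55.15°; distance = √((1758.67)² + (1224.72)²) = 2143.097 m.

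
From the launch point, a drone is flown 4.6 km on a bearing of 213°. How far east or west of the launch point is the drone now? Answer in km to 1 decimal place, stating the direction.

Leg 1 (213°, 4.6 km): east 4.6 sin 213° = -2.51, north 4.6 cos 213° = -3.86
Net east component: -2.51 km.

2.5 km west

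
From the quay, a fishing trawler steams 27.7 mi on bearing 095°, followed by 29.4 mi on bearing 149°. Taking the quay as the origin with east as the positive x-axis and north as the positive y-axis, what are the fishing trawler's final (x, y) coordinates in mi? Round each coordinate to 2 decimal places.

Leg 1 (095°, 27.7 mi): east 27.7 sin 95° = 27.59, north 27.7 cos 95° = -2.41
Leg 2 (149°, 29.4 mi): east 29.4 sin 149° = 15.14, north 29.4 cos 149° = -25.20
Summing: 42.74 mi east, -27.61 mi north → (42.74, -27.61).

(42.74, -27.61)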